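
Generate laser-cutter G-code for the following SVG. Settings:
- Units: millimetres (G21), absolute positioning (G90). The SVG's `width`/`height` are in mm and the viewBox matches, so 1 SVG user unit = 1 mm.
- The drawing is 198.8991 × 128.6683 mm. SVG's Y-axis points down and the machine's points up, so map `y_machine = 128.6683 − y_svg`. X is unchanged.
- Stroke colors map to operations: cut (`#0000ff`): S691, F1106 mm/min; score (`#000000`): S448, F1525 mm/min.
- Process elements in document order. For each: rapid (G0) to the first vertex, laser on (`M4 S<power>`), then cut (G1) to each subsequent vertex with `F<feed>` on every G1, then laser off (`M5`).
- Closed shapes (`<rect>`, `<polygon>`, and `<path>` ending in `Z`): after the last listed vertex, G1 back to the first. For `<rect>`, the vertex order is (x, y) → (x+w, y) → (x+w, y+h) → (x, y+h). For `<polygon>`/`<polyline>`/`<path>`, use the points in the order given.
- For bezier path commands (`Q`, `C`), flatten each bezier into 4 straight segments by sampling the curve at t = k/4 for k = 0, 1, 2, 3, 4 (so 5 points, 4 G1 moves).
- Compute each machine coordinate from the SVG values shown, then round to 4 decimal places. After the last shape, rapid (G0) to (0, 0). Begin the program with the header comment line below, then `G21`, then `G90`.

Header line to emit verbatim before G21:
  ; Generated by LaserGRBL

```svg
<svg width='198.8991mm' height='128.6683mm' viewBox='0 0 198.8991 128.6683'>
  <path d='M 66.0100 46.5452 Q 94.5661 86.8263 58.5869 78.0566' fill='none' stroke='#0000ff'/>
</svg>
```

; Generated by LaserGRBL
G21
G90
G0 X66.0100 Y82.1231
M4 S691
G1 X76.2546 Y65.0482 F1106
G1 X78.4323 Y54.1047 F1106
G1 X72.5430 Y49.2925 F1106
G1 X58.5869 Y50.6117 F1106
M5
G0 X0.0000 Y0.0000

viewBox `0 0 198.8991 128.6683` with mm width/height → 1 unit = 1 mm. Flip: y_m = 128.6683 − y_svg.

**Shape 1** — `<path>` quadratic bezier, stroke `#0000ff` → cut (S691, F1106). Control points (SVG): P0=(66.0100,46.5452), P1=(94.5661,86.8263), P2=(58.5869,78.0566); sampled at t=k/4. Machine vertices: (66.0100,82.1231) → (76.2546,65.0482) → (78.4323,54.1047) → (72.5430,49.2925) → (58.5869,50.6117). Open path.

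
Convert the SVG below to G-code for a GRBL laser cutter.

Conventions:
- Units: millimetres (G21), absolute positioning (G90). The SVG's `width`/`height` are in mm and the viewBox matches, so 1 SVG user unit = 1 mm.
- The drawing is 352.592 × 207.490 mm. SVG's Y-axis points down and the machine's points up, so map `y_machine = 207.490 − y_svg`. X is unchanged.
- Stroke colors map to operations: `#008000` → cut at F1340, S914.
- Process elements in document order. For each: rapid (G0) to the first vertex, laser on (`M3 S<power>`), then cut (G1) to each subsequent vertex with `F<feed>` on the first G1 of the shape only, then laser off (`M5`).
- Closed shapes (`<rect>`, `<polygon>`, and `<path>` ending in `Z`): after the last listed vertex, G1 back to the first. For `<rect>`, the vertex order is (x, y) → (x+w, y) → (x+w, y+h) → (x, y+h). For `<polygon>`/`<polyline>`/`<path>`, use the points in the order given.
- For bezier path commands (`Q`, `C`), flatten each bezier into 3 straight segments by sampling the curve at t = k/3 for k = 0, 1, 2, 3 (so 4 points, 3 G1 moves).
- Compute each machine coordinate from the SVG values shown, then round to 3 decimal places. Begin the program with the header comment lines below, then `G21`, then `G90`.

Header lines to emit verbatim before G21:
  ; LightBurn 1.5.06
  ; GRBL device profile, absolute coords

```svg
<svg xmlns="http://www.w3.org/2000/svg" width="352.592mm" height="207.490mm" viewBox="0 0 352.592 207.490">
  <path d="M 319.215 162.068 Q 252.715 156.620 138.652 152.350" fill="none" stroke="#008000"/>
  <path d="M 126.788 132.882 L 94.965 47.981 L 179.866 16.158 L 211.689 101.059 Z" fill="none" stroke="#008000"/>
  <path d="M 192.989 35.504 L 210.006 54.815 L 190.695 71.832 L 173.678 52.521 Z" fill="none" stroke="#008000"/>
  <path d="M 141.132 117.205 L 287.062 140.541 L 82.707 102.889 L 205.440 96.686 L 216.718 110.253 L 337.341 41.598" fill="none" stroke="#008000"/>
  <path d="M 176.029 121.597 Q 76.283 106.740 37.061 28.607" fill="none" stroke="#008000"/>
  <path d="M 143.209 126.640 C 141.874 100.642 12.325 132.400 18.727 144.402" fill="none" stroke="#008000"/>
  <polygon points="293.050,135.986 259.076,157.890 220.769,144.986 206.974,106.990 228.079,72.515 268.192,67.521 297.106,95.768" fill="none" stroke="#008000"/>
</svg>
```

1 u = 1 mm; y_m = 207.490 − y.

[1] `<path>` quadratic bezier, #008000→cut S914 F1340: (319.215,45.422) → (269.597,48.923) → (209.409,52.162) → (138.652,55.140)

[2] `<path>` regular polygon, #008000→cut S914 F1340: (126.788,74.608) → (94.965,159.509) → (179.866,191.332) → (211.689,106.431) → (126.788,74.608) (closed)

[3] `<path>` regular polygon, #008000→cut S914 F1340: (192.989,171.986) → (210.006,152.675) → (190.695,135.658) → (173.678,154.969) → (192.989,171.986) (closed)

[4] `<path>` open polyline, #008000→cut S914 F1340: (141.132,90.285) → (287.062,66.949) → (82.707,104.601) → (205.440,110.804) → (216.718,97.237) → (337.341,165.892)

[5] `<path>` quadratic bezier, #008000→cut S914 F1340: (176.029,85.893) → (116.257,102.828) → (69.934,133.825) → (37.061,178.883)

[6] `<path>` cubic bezier, #008000→cut S914 F1340: (143.209,80.850) → (108.920,90.467) → (47.858,78.805) → (18.727,63.088)

[7] `<polygon>` regular polygon, #008000→cut S914 F1340: (293.050,71.504) → (259.076,49.600) → (220.769,62.504) → (206.974,100.500) → (228.079,134.975) → (268.192,139.969) → (297.106,111.722) → (293.050,71.504) (closed)

; LightBurn 1.5.06
; GRBL device profile, absolute coords
G21
G90
G0 X319.215 Y45.422
M3 S914
G1 X269.597 Y48.923 F1340
G1 X209.409 Y52.162
G1 X138.652 Y55.140
M5
G0 X126.788 Y74.608
M3 S914
G1 X94.965 Y159.509 F1340
G1 X179.866 Y191.332
G1 X211.689 Y106.431
G1 X126.788 Y74.608
M5
G0 X192.989 Y171.986
M3 S914
G1 X210.006 Y152.675 F1340
G1 X190.695 Y135.658
G1 X173.678 Y154.969
G1 X192.989 Y171.986
M5
G0 X141.132 Y90.285
M3 S914
G1 X287.062 Y66.949 F1340
G1 X82.707 Y104.601
G1 X205.440 Y110.804
G1 X216.718 Y97.237
G1 X337.341 Y165.892
M5
G0 X176.029 Y85.893
M3 S914
G1 X116.257 Y102.828 F1340
G1 X69.934 Y133.825
G1 X37.061 Y178.883
M5
G0 X143.209 Y80.850
M3 S914
G1 X108.920 Y90.467 F1340
G1 X47.858 Y78.805
G1 X18.727 Y63.088
M5
G0 X293.050 Y71.504
M3 S914
G1 X259.076 Y49.600 F1340
G1 X220.769 Y62.504
G1 X206.974 Y100.500
G1 X228.079 Y134.975
G1 X268.192 Y139.969
G1 X297.106 Y111.722
G1 X293.050 Y71.504
M5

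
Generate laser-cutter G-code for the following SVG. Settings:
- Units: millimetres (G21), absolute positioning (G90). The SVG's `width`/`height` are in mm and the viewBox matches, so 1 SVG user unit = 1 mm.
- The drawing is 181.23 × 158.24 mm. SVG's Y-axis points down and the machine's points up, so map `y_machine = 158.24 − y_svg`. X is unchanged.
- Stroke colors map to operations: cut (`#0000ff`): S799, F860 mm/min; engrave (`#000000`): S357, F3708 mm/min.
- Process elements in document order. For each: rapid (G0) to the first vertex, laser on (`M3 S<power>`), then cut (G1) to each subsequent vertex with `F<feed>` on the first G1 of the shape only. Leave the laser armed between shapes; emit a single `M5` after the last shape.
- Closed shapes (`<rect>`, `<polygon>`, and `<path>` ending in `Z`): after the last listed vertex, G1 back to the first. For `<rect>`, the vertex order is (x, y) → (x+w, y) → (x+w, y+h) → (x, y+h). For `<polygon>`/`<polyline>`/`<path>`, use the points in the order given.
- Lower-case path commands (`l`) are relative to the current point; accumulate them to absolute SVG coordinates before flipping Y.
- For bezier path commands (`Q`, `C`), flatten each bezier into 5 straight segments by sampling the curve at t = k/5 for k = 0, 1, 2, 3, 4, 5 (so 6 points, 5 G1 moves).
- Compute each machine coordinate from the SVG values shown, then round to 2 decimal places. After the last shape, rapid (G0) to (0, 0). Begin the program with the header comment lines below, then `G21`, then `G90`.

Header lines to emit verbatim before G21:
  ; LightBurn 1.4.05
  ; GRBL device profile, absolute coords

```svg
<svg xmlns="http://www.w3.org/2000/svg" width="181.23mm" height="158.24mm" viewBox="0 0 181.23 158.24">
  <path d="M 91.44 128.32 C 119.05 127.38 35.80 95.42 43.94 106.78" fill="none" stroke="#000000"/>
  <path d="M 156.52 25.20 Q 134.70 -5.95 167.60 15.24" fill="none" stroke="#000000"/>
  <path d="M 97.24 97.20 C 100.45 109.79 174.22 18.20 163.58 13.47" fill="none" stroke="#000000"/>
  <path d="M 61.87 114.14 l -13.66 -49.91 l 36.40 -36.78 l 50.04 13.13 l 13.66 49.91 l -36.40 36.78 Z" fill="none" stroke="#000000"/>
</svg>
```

viewBox `0 0 181.23 158.24` with mm width/height → 1 unit = 1 mm. Flip: y_m = 158.24 − y_svg.

**Shape 1** — `<path>` cubic bezier, stroke `#000000` → engrave (S357, F3708). Control points (SVG): P0=(91.44,128.32), P1=(119.05,127.38), P2=(35.80,95.42), P3=(43.94,106.78); sampled at t=k/5. Machine vertices: (91.44,29.92) → (96.32,33.61) → (84.30,41.18) → (65.10,49.06) → (48.40,53.67) → (43.94,51.46). Open path.

**Shape 2** — `<path>` quadratic bezier, stroke `#000000` → engrave (S357, F3708). Control points (SVG): P0=(156.52,25.20), P1=(134.70,-5.95), P2=(167.60,15.24); sampled at t=k/5. Machine vertices: (156.52,133.04) → (149.98,143.41) → (147.82,149.59) → (150.04,151.58) → (156.63,149.38) → (167.60,143.00). Open path.

**Shape 3** — `<path>` cubic bezier, stroke `#000000` → engrave (S357, F3708). Control points (SVG): P0=(97.24,97.20), P1=(100.45,109.79), P2=(174.22,18.20), P3=(163.58,13.47); sampled at t=k/5. Machine vertices: (97.24,61.04) → (106.39,64.46) → (125.04,83.71) → (145.75,109.63) → (161.07,133.04) → (163.58,144.77). Open path.

**Shape 4** — `<path>` regular polygon, stroke `#000000` → engrave (S357, F3708). Machine vertices: (61.87,44.10) → (48.21,94.01) → (84.61,130.79) → (134.65,117.66) → (148.31,67.75) → (111.91,30.97) → (61.87,44.10). Closed: final G1 returns to the first vertex.

; LightBurn 1.4.05
; GRBL device profile, absolute coords
G21
G90
G0 X91.44 Y29.92
M3 S357
G1 X96.32 Y33.61 F3708
G1 X84.30 Y41.18
G1 X65.10 Y49.06
G1 X48.40 Y53.67
G1 X43.94 Y51.46
G0 X156.52 Y133.04
M3 S357
G1 X149.98 Y143.41 F3708
G1 X147.82 Y149.59
G1 X150.04 Y151.58
G1 X156.63 Y149.38
G1 X167.60 Y143.00
G0 X97.24 Y61.04
M3 S357
G1 X106.39 Y64.46 F3708
G1 X125.04 Y83.71
G1 X145.75 Y109.63
G1 X161.07 Y133.04
G1 X163.58 Y144.77
G0 X61.87 Y44.10
M3 S357
G1 X48.21 Y94.01 F3708
G1 X84.61 Y130.79
G1 X134.65 Y117.66
G1 X148.31 Y67.75
G1 X111.91 Y30.97
G1 X61.87 Y44.10
M5
G0 X0.00 Y0.00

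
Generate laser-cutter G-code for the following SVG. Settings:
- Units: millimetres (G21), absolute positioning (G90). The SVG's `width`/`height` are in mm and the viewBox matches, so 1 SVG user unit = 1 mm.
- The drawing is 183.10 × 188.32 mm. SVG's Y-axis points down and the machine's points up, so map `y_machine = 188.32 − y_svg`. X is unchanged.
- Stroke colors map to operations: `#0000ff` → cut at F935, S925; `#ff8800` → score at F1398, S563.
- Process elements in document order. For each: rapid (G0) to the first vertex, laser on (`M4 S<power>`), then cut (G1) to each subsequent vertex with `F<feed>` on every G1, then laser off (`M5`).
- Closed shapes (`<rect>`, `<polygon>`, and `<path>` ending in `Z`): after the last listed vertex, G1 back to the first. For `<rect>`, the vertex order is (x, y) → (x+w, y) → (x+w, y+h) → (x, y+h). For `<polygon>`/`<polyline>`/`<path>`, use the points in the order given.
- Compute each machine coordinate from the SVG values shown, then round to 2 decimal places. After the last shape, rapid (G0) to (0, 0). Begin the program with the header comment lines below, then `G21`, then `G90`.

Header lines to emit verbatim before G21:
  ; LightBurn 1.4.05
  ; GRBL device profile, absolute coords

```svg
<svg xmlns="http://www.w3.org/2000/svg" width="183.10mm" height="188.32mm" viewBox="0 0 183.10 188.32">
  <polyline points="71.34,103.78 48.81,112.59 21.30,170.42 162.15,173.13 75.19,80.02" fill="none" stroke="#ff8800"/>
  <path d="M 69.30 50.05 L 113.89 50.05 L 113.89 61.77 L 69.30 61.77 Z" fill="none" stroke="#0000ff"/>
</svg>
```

viewBox `0 0 183.10 188.32` with mm width/height → 1 unit = 1 mm. Flip: y_m = 188.32 − y_svg.

**Shape 1** — `<polyline>` open polyline, stroke `#ff8800` → score (S563, F1398). Machine vertices: (71.34,84.54) → (48.81,75.73) → (21.30,17.90) → (162.15,15.19) → (75.19,108.30). Open path.

**Shape 2** — `<path>` rectangle, stroke `#0000ff` → cut (S925, F935). Machine vertices: (69.30,138.27) → (113.89,138.27) → (113.89,126.55) → (69.30,126.55) → (69.30,138.27). Closed: final G1 returns to the first vertex.

; LightBurn 1.4.05
; GRBL device profile, absolute coords
G21
G90
G0 X71.34 Y84.54
M4 S563
G1 X48.81 Y75.73 F1398
G1 X21.30 Y17.90 F1398
G1 X162.15 Y15.19 F1398
G1 X75.19 Y108.30 F1398
M5
G0 X69.30 Y138.27
M4 S925
G1 X113.89 Y138.27 F935
G1 X113.89 Y126.55 F935
G1 X69.30 Y126.55 F935
G1 X69.30 Y138.27 F935
M5
G0 X0.00 Y0.00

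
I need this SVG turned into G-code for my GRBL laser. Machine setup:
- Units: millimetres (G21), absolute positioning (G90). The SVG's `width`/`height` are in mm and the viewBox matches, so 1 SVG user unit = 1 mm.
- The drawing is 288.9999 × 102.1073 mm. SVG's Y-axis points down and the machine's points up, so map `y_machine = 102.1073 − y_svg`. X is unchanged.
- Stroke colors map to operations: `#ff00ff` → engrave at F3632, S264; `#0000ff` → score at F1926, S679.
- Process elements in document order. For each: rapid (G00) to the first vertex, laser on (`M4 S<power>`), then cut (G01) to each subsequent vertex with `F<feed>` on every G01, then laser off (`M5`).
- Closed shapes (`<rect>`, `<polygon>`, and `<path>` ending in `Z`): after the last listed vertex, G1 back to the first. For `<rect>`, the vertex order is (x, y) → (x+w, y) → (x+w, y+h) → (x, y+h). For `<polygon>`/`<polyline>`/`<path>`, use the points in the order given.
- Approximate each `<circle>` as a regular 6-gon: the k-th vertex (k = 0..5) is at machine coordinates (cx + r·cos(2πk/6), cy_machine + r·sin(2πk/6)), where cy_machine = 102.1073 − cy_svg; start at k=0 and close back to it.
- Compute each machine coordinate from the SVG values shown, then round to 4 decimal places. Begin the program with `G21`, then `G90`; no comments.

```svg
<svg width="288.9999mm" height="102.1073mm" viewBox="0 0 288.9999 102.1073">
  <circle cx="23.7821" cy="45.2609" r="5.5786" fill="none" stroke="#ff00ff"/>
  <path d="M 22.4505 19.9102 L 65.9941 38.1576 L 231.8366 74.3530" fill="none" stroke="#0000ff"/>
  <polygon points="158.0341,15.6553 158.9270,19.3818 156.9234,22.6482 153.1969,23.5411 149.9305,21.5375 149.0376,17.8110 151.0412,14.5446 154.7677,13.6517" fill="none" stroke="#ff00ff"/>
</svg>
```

G21
G90
G00 X29.3607 Y56.8464
M4 S264
G01 X26.5714 Y61.6776 F3632
G01 X20.9928 Y61.6776 F3632
G01 X18.2035 Y56.8464 F3632
G01 X20.9928 Y52.0152 F3632
G01 X26.5714 Y52.0152 F3632
G01 X29.3607 Y56.8464 F3632
M5
G00 X22.4505 Y82.1971
M4 S679
G01 X65.9941 Y63.9497 F1926
G01 X231.8366 Y27.7543 F1926
M5
G00 X158.0341 Y86.4520
M4 S264
G01 X158.9270 Y82.7255 F3632
G01 X156.9234 Y79.4591 F3632
G01 X153.1969 Y78.5662 F3632
G01 X149.9305 Y80.5698 F3632
G01 X149.0376 Y84.2963 F3632
G01 X151.0412 Y87.5627 F3632
G01 X154.7677 Y88.4556 F3632
G01 X158.0341 Y86.4520 F3632
M5

Since the viewBox matches the mm dimensions, user units are millimetres directly. The only transform is the Y-flip y_m = 102.1073 − y_svg.

Shape 1 is a circle drawn with `<circle>`. Its stroke #ff00ff means engrave at S264, F3632. After flipping Y the toolpath is (29.3607,56.8464) → (26.5714,61.6776) → (20.9928,61.6776) → (18.2035,56.8464) → (20.9928,52.0152) → (26.5714,52.0152) → (29.3607,56.8464), returning to the start.

Shape 2 is a open polyline drawn with `<path>`. Its stroke #0000ff means score at S679, F1926. After flipping Y the toolpath is (22.4505,82.1971) → (65.9941,63.9497) → (231.8366,27.7543).

Shape 3 is a regular polygon drawn with `<polygon>`. Its stroke #ff00ff means engrave at S264, F3632. After flipping Y the toolpath is (158.0341,86.4520) → (158.9270,82.7255) → (156.9234,79.4591) → (153.1969,78.5662) → (149.9305,80.5698) → (149.0376,84.2963) → (151.0412,87.5627) → (154.7677,88.4556) → (158.0341,86.4520), returning to the start.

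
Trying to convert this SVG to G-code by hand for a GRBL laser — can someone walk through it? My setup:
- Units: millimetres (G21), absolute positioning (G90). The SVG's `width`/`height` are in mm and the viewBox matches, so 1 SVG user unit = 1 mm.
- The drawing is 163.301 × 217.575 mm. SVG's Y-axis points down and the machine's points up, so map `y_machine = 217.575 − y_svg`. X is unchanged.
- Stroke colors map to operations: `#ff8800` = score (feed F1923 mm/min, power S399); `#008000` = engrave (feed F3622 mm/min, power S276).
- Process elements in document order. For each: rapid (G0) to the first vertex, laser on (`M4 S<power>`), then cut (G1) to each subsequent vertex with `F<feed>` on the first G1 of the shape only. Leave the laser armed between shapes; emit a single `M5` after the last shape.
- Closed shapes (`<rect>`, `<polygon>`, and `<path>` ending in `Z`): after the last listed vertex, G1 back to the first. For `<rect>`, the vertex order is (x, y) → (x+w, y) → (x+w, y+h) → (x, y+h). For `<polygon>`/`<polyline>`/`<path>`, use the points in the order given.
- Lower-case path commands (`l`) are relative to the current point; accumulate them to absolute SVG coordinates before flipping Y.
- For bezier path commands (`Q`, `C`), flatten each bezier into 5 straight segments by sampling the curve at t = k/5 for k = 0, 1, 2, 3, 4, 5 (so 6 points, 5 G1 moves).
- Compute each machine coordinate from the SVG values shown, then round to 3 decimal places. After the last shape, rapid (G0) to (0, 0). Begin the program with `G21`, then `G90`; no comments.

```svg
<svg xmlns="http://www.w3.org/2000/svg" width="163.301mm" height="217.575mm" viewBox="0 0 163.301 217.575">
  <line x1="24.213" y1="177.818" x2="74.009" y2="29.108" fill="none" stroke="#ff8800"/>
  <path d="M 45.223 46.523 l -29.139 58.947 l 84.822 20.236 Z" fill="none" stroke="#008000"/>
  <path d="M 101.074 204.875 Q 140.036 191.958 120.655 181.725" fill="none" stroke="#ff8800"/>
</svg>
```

1 u = 1 mm; y_m = 217.575 − y.

[1] `<line>` line segment, #ff8800→score S399 F1923: (24.213,39.757) → (74.009,188.467)

[2] `<path>` closed polygon, #008000→engrave S276 F3622: (45.223,171.052) → (16.084,112.105) → (100.906,91.869) → (45.223,171.052) (closed)

[3] `<path>` quadratic bezier, #ff8800→score S399 F1923: (101.074,12.700) → (114.325,17.759) → (122.909,22.604) → (126.825,27.234) → (126.074,31.649) → (120.655,35.850)

G21
G90
G0 X24.213 Y39.757
M4 S399
G1 X74.009 Y188.467 F1923
G0 X45.223 Y171.052
M4 S276
G1 X16.084 Y112.105 F3622
G1 X100.906 Y91.869
G1 X45.223 Y171.052
G0 X101.074 Y12.700
M4 S399
G1 X114.325 Y17.759 F1923
G1 X122.909 Y22.604
G1 X126.825 Y27.234
G1 X126.074 Y31.649
G1 X120.655 Y35.850
M5
G0 X0.000 Y0.000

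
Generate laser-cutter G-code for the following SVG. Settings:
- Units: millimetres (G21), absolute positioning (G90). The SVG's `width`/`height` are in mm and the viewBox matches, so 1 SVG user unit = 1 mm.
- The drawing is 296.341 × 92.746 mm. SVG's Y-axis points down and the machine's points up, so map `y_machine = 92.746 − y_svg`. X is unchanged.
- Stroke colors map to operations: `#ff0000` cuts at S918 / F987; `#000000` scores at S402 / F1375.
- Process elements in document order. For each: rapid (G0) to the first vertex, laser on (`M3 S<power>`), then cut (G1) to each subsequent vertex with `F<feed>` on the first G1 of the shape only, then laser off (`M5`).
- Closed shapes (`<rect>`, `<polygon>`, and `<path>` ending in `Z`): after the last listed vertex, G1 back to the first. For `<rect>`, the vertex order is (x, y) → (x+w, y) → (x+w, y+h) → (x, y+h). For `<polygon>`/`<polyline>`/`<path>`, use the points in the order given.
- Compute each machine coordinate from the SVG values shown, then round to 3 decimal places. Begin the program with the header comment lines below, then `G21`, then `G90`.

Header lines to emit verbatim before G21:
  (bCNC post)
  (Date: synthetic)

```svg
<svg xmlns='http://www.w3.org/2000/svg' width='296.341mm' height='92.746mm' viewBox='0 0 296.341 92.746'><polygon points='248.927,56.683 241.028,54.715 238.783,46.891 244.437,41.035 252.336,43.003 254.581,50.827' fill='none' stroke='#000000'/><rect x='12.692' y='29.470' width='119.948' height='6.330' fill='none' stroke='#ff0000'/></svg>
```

(bCNC post)
(Date: synthetic)
G21
G90
G0 X248.927 Y36.063
M3 S402
G1 X241.028 Y38.031 F1375
G1 X238.783 Y45.855
G1 X244.437 Y51.711
G1 X252.336 Y49.743
G1 X254.581 Y41.919
G1 X248.927 Y36.063
M5
G0 X12.692 Y63.276
M3 S918
G1 X132.640 Y63.276 F987
G1 X132.640 Y56.946
G1 X12.692 Y56.946
G1 X12.692 Y63.276
M5

Since the viewBox matches the mm dimensions, user units are millimetres directly. The only transform is the Y-flip y_m = 92.746 − y_svg.

Shape 1 is a regular polygon drawn with `<polygon>`. Its stroke #000000 means score at S402, F1375. After flipping Y the toolpath is (248.927,36.063) → (241.028,38.031) → (238.783,45.855) → (244.437,51.711) → (252.336,49.743) → (254.581,41.919) → (248.927,36.063), returning to the start.

Shape 2 is a rectangle drawn with `<rect>`. Its stroke #ff0000 means cut at S918, F987. After flipping Y the toolpath is (12.692,63.276) → (132.640,63.276) → (132.640,56.946) → (12.692,56.946) → (12.692,63.276), returning to the start.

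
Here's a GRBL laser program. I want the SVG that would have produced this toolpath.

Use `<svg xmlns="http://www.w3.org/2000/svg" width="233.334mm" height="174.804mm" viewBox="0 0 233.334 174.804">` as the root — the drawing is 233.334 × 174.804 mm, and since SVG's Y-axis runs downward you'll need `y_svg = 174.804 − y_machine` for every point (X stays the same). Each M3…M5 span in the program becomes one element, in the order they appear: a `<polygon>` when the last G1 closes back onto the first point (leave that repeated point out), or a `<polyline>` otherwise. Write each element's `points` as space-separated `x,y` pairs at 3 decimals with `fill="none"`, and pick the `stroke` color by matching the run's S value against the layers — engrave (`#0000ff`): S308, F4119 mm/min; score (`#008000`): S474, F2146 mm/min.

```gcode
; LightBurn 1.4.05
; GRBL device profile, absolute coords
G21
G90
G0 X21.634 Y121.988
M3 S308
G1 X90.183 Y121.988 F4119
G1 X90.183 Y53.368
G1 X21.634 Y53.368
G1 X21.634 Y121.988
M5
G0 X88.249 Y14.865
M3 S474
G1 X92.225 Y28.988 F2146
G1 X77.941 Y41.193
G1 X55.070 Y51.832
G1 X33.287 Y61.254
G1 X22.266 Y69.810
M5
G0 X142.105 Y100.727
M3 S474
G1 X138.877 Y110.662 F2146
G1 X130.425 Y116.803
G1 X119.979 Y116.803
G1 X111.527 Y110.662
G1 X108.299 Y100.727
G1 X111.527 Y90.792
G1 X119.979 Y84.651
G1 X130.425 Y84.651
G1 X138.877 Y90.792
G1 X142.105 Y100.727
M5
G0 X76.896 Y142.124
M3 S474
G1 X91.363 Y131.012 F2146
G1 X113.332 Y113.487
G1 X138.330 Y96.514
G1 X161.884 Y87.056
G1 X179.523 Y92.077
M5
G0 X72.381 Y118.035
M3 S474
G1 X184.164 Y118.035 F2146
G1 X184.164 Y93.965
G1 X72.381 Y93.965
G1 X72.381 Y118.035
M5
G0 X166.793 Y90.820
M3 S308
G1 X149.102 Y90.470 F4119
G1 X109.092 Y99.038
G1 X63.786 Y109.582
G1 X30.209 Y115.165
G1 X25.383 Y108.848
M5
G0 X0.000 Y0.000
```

<svg xmlns="http://www.w3.org/2000/svg" width="233.334mm" height="174.804mm" viewBox="0 0 233.334 174.804">
  <polygon points="21.634,52.816 90.183,52.816 90.183,121.436 21.634,121.436" fill="none" stroke="#0000ff"/>
  <polyline points="88.249,159.939 92.225,145.816 77.941,133.611 55.070,122.972 33.287,113.550 22.266,104.994" fill="none" stroke="#008000"/>
  <polygon points="142.105,74.077 138.877,64.142 130.425,58.001 119.979,58.001 111.527,64.142 108.299,74.077 111.527,84.012 119.979,90.153 130.425,90.153 138.877,84.012" fill="none" stroke="#008000"/>
  <polyline points="76.896,32.680 91.363,43.792 113.332,61.317 138.330,78.290 161.884,87.748 179.523,82.727" fill="none" stroke="#008000"/>
  <polygon points="72.381,56.769 184.164,56.769 184.164,80.839 72.381,80.839" fill="none" stroke="#008000"/>
  <polyline points="166.793,83.984 149.102,84.334 109.092,75.766 63.786,65.222 30.209,59.639 25.383,65.956" fill="none" stroke="#0000ff"/>
</svg>

Machine Y-up, SVG Y-down with viewBox height 174.804, so y_svg = 174.804 − y_machine; X carries over.

Run 1: power S308 maps to stroke `#0000ff` (engrave). The run returns to its start, so emit a `<polygon>` with points (Y-flipped): 21.634,52.816 90.183,52.816 90.183,121.436 21.634,121.436.

Run 2: power S474 maps to stroke `#008000` (score). The run is open, so emit a `<polyline>` with points (Y-flipped): 88.249,159.939 92.225,145.816 77.941,133.611 55.070,122.972 33.287,113.550 22.266,104.994.

Run 3: S474 ⇒ score layer `#008000`. The run returns to its start, so emit a `<polygon>` with points (Y-flipped): 142.105,74.077 138.877,64.142 130.425,58.001 119.979,58.001 111.527,64.142 108.299,74.077 111.527,84.012 119.979,90.153 130.425,90.153 138.877,84.012.

Run 4: power S474 maps to stroke `#008000` (score). The run is open, so emit a `<polyline>` with points (Y-flipped): 76.896,32.680 91.363,43.792 113.332,61.317 138.330,78.290 161.884,87.748 179.523,82.727.

Run 5: the run's S474 means `#008000` (score). The run returns to its start, so emit a `<polygon>` with points (Y-flipped): 72.381,56.769 184.164,56.769 184.164,80.839 72.381,80.839.

Run 6: power S308 maps to stroke `#0000ff` (engrave). The run is open, so emit a `<polyline>` with points (Y-flipped): 166.793,83.984 149.102,84.334 109.092,75.766 63.786,65.222 30.209,59.639 25.383,65.956.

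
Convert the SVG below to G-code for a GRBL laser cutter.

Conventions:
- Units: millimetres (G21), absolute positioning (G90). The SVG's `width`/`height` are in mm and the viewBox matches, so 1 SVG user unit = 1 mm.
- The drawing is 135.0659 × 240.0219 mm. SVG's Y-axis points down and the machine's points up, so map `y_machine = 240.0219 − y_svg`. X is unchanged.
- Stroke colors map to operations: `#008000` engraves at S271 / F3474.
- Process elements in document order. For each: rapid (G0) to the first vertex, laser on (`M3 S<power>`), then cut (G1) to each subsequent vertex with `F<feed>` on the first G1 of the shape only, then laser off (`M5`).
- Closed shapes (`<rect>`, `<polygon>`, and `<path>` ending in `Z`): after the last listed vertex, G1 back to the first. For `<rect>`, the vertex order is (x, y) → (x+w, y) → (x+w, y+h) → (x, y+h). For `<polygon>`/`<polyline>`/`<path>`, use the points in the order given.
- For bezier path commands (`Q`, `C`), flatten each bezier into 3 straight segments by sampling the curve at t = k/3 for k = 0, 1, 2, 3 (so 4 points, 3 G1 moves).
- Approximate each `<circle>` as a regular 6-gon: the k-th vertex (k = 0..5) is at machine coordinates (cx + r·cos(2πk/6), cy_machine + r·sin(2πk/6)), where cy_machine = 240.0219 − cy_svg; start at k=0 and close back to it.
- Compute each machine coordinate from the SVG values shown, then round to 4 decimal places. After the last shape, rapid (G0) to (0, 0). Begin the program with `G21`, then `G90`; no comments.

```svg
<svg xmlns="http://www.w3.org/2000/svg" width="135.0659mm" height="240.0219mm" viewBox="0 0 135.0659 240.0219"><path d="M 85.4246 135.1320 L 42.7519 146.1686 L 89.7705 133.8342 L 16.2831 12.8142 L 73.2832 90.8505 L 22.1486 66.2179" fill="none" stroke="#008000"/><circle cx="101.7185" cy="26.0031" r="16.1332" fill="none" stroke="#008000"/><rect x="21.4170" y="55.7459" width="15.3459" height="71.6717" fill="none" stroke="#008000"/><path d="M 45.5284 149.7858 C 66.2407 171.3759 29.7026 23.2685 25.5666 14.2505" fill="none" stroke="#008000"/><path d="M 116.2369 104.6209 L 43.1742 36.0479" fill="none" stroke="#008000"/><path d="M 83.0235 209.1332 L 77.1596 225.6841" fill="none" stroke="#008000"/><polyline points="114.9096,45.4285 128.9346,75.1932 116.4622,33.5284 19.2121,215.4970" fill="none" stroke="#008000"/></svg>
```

1 u = 1 mm; y_m = 240.0219 − y.

[1] `<path>` open polyline, #008000→engrave S271 F3474: (85.4246,104.8899) → (42.7519,93.8533) → (89.7705,106.1877) → (16.2831,227.2077) → (73.2832,149.1714) → (22.1486,173.8040)

[2] `<circle>` circle, #008000→engrave S271 F3474: (117.8517,214.0188) → (109.7851,227.9906) → (93.6519,227.9906) → (85.5853,214.0188) → (93.6519,200.0470) → (109.7851,200.0470) → (117.8517,214.0188) (closed)

[3] `<rect>` rectangle, #008000→engrave S271 F3474: (21.4170,184.2760) → (36.7629,184.2760) → (36.7629,112.6043) → (21.4170,112.6043) → (21.4170,184.2760) (closed)

[4] `<path>` cubic bezier, #008000→engrave S271 F3474: (45.5284,90.2361) → (50.4777,113.7753) → (37.1828,181.8268) → (25.5666,225.7714)

[5] `<path>` line segment, #008000→engrave S271 F3474: (116.2369,135.4010) → (43.1742,203.9740)

[6] `<path>` line segment, #008000→engrave S271 F3474: (83.0235,30.8887) → (77.1596,14.3378)

[7] `<polyline>` open polyline, #008000→engrave S271 F3474: (114.9096,194.5934) → (128.9346,164.8287) → (116.4622,206.4935) → (19.2121,24.5249)

G21
G90
G0 X85.4246 Y104.8899
M3 S271
G1 X42.7519 Y93.8533 F3474
G1 X89.7705 Y106.1877
G1 X16.2831 Y227.2077
G1 X73.2832 Y149.1714
G1 X22.1486 Y173.8040
M5
G0 X117.8517 Y214.0188
M3 S271
G1 X109.7851 Y227.9906 F3474
G1 X93.6519 Y227.9906
G1 X85.5853 Y214.0188
G1 X93.6519 Y200.0470
G1 X109.7851 Y200.0470
G1 X117.8517 Y214.0188
M5
G0 X21.4170 Y184.2760
M3 S271
G1 X36.7629 Y184.2760 F3474
G1 X36.7629 Y112.6043
G1 X21.4170 Y112.6043
G1 X21.4170 Y184.2760
M5
G0 X45.5284 Y90.2361
M3 S271
G1 X50.4777 Y113.7753 F3474
G1 X37.1828 Y181.8268
G1 X25.5666 Y225.7714
M5
G0 X116.2369 Y135.4010
M3 S271
G1 X43.1742 Y203.9740 F3474
M5
G0 X83.0235 Y30.8887
M3 S271
G1 X77.1596 Y14.3378 F3474
M5
G0 X114.9096 Y194.5934
M3 S271
G1 X128.9346 Y164.8287 F3474
G1 X116.4622 Y206.4935
G1 X19.2121 Y24.5249
M5
G0 X0.0000 Y0.0000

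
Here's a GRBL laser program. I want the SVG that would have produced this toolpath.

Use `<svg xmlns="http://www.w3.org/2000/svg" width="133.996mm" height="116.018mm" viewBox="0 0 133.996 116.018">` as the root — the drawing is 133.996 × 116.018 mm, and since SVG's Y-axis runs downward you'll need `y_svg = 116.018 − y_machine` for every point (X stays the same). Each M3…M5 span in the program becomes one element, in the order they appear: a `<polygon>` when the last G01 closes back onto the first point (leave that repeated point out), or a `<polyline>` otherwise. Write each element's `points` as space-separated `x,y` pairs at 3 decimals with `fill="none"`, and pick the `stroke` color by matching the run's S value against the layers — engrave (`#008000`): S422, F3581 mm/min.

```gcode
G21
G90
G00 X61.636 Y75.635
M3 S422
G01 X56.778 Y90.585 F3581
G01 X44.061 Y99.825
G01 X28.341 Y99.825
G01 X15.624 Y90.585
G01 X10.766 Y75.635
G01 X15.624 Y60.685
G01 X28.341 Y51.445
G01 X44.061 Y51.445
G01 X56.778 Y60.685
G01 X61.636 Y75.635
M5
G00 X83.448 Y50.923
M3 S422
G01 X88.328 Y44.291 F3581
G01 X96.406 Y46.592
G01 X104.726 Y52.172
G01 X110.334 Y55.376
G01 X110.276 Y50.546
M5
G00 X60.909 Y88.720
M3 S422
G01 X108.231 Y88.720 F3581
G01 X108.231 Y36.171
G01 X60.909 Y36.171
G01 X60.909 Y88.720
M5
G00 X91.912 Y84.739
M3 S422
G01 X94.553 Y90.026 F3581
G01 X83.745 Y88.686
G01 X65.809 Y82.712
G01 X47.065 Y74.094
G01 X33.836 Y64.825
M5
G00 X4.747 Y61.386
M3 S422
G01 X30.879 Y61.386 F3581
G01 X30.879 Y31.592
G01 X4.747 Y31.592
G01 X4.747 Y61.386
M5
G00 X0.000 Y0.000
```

Each laser-on run becomes one SVG element. Flip Y back into SVG space with y_svg = 116.018 − y_machine. Every run uses S422, so all elements get stroke `#008000` (engrave).

Run 1: The run returns to its start, so emit a `<polygon>` with points (Y-flipped): 61.636,40.383 56.778,25.433 44.061,16.193 28.341,16.193 15.624,25.433 10.766,40.383 15.624,55.333 28.341,64.573 44.061,64.573 56.778,55.333.

Run 2: The run is open, so emit a `<polyline>` with points (Y-flipped): 83.448,65.095 88.328,71.727 96.406,69.426 104.726,63.846 110.334,60.642 110.276,65.472.

Run 3: The run returns to its start, so emit a `<polygon>` with points (Y-flipped): 60.909,27.298 108.231,27.298 108.231,79.847 60.909,79.847.

Run 4: The run is open, so emit a `<polyline>` with points (Y-flipped): 91.912,31.279 94.553,25.992 83.745,27.332 65.809,33.306 47.065,41.924 33.836,51.193.

Run 5: The run returns to its start, so emit a `<polygon>` with points (Y-flipped): 4.747,54.632 30.879,54.632 30.879,84.426 4.747,84.426.

<svg xmlns="http://www.w3.org/2000/svg" width="133.996mm" height="116.018mm" viewBox="0 0 133.996 116.018">
  <polygon points="61.636,40.383 56.778,25.433 44.061,16.193 28.341,16.193 15.624,25.433 10.766,40.383 15.624,55.333 28.341,64.573 44.061,64.573 56.778,55.333" fill="none" stroke="#008000"/>
  <polyline points="83.448,65.095 88.328,71.727 96.406,69.426 104.726,63.846 110.334,60.642 110.276,65.472" fill="none" stroke="#008000"/>
  <polygon points="60.909,27.298 108.231,27.298 108.231,79.847 60.909,79.847" fill="none" stroke="#008000"/>
  <polyline points="91.912,31.279 94.553,25.992 83.745,27.332 65.809,33.306 47.065,41.924 33.836,51.193" fill="none" stroke="#008000"/>
  <polygon points="4.747,54.632 30.879,54.632 30.879,84.426 4.747,84.426" fill="none" stroke="#008000"/>
</svg>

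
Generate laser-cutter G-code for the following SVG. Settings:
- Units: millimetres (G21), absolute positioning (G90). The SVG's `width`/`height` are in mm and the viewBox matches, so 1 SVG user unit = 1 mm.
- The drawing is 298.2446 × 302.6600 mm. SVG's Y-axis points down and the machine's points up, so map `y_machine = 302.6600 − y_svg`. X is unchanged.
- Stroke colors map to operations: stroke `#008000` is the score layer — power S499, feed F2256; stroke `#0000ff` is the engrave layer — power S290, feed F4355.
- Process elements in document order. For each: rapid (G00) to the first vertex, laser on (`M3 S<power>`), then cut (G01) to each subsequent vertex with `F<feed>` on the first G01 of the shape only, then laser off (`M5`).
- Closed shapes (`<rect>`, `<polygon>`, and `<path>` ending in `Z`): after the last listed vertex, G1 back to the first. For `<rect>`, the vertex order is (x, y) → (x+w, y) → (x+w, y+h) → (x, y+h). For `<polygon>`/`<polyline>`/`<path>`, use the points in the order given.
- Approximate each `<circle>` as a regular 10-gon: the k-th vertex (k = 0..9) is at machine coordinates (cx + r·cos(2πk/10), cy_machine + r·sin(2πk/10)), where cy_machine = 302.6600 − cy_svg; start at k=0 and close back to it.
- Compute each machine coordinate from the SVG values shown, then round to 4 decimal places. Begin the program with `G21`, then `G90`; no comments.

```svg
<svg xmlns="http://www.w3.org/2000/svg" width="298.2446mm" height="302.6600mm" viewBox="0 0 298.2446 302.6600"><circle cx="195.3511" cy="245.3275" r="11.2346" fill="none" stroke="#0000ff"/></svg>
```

G21
G90
G00 X206.5857 Y57.3325
M3 S290
G01 X204.4401 Y63.9360 F4355
G01 X198.8228 Y68.0172
G01 X191.8794 Y68.0172
G01 X186.2621 Y63.9360
G01 X184.1165 Y57.3325
G01 X186.2621 Y50.7290
G01 X191.8794 Y46.6478
G01 X198.8228 Y46.6478
G01 X204.4401 Y50.7290
G01 X206.5857 Y57.3325
M5

Since the viewBox matches the mm dimensions, user units are millimetres directly. The only transform is the Y-flip y_m = 302.6600 − y_svg.

Shape 1 is a circle drawn with `<circle>`. Its stroke #0000ff means engrave at S290, F4355. After flipping Y the toolpath is (206.5857,57.3325) → (204.4401,63.9360) → (198.8228,68.0172) → (191.8794,68.0172) → (186.2621,63.9360) → (184.1165,57.3325) → (186.2621,50.7290) → (191.8794,46.6478) → (198.8228,46.6478) → (204.4401,50.7290) → (206.5857,57.3325), returning to the start.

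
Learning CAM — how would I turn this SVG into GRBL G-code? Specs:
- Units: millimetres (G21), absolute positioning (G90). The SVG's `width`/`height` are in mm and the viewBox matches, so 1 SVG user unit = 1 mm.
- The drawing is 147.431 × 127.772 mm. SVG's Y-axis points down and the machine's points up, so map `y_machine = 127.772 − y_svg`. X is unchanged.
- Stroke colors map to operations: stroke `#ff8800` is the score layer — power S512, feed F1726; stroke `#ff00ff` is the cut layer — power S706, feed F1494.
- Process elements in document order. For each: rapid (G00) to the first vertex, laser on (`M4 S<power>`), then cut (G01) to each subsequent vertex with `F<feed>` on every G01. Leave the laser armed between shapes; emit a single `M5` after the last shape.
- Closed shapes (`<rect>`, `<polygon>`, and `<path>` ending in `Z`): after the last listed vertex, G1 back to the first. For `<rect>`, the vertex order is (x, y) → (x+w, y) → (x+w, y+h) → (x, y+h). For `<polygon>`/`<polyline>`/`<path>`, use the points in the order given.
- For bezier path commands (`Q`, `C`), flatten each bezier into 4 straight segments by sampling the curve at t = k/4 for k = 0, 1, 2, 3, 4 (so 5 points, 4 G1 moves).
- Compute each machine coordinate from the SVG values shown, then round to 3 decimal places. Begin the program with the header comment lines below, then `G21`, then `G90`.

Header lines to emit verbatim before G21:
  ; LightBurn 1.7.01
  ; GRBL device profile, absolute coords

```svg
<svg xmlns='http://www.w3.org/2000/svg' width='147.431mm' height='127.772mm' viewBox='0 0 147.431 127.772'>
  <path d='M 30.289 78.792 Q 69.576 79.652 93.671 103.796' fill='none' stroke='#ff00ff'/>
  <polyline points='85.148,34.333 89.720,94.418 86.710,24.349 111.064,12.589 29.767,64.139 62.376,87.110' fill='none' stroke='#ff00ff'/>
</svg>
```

; LightBurn 1.7.01
; GRBL device profile, absolute coords
G21
G90
G00 X30.289 Y48.980
M4 S706
G01 X48.983 Y47.095 F1494
G01 X65.778 Y42.299 F1494
G01 X80.674 Y34.593 F1494
G01 X93.671 Y23.976 F1494
G00 X85.148 Y93.439
M4 S706
G01 X89.720 Y33.354 F1494
G01 X86.710 Y103.423 F1494
G01 X111.064 Y115.183 F1494
G01 X29.767 Y63.633 F1494
G01 X62.376 Y40.662 F1494
M5

1 u = 1 mm; y_m = 127.772 − y.

[1] `<path>` quadratic bezier, #ff00ff→cut S706 F1494: (30.289,48.980) → (48.983,47.095) → (65.778,42.299) → (80.674,34.593) → (93.671,23.976)

[2] `<polyline>` open polyline, #ff00ff→cut S706 F1494: (85.148,93.439) → (89.720,33.354) → (86.710,103.423) → (111.064,115.183) → (29.767,63.633) → (62.376,40.662)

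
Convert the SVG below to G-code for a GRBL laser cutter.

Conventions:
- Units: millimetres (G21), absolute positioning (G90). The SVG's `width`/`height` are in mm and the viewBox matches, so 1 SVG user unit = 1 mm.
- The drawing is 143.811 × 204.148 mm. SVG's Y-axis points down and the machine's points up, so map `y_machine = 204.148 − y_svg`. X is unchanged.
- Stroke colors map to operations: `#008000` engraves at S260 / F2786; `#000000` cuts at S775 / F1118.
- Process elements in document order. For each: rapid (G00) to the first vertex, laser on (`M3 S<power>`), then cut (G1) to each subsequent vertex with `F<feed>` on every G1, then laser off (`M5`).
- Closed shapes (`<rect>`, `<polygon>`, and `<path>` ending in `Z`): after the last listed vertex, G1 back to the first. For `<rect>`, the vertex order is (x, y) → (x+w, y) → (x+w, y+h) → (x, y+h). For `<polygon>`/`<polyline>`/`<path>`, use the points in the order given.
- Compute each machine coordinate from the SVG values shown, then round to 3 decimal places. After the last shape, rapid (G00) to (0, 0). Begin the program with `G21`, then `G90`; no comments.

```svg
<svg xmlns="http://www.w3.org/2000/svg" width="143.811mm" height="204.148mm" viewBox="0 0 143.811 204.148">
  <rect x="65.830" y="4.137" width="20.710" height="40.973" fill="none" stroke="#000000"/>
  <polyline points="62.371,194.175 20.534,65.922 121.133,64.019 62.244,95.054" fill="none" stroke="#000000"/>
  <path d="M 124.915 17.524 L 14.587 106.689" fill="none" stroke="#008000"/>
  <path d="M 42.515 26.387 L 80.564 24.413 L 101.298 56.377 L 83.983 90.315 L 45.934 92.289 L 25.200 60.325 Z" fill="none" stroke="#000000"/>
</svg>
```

Since the viewBox matches the mm dimensions, user units are millimetres directly. The only transform is the Y-flip y_m = 204.148 − y_svg.

Shape 1 is a rectangle drawn with `<rect>`. Its stroke #000000 means cut at S775, F1118. After flipping Y the toolpath is (65.830,200.011) → (86.540,200.011) → (86.540,159.038) → (65.830,159.038) → (65.830,200.011), returning to the start.

Shape 2 is a open polyline drawn with `<polyline>`. Its stroke #000000 means cut at S775, F1118. After flipping Y the toolpath is (62.371,9.973) → (20.534,138.226) → (121.133,140.129) → (62.244,109.094).

Shape 3 is a line segment drawn with `<path>`. Its stroke #008000 means engrave at S260, F2786. After flipping Y the toolpath is (124.915,186.624) → (14.587,97.459).

Shape 4 is a regular polygon drawn with `<path>`. Its stroke #000000 means cut at S775, F1118. After flipping Y the toolpath is (42.515,177.761) → (80.564,179.735) → (101.298,147.771) → (83.983,113.833) → (45.934,111.859) → (25.200,143.823) → (42.515,177.761), returning to the start.

G21
G90
G00 X65.830 Y200.011
M3 S775
G1 X86.540 Y200.011 F1118
G1 X86.540 Y159.038 F1118
G1 X65.830 Y159.038 F1118
G1 X65.830 Y200.011 F1118
M5
G00 X62.371 Y9.973
M3 S775
G1 X20.534 Y138.226 F1118
G1 X121.133 Y140.129 F1118
G1 X62.244 Y109.094 F1118
M5
G00 X124.915 Y186.624
M3 S260
G1 X14.587 Y97.459 F2786
M5
G00 X42.515 Y177.761
M3 S775
G1 X80.564 Y179.735 F1118
G1 X101.298 Y147.771 F1118
G1 X83.983 Y113.833 F1118
G1 X45.934 Y111.859 F1118
G1 X25.200 Y143.823 F1118
G1 X42.515 Y177.761 F1118
M5
G00 X0.000 Y0.000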